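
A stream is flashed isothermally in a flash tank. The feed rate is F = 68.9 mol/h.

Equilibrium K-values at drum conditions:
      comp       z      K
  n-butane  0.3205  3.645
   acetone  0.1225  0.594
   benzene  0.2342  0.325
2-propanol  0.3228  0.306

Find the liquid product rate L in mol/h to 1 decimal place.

L = 52.0 mol/h

Rachford–Rice: g(V/F) = Σ zᵢ(Kᵢ−1)/(1+V/F(Kᵢ−1)) = 0.
g(0) = ΣzᵢKᵢ − 1 = 0.4159 and g(1) = 1 − Σzᵢ/Kᵢ = -1.0697, so a root lies in (0, 1).
Iterate (Newton) starting at V/F = 0.69:
  V/F = 0.6900: g = -0.49479, g' = -1.2662 → V/F = 0.2992
  V/F = 0.2992: g = -0.06426, g' = -1.1400 → V/F = 0.2429
  V/F = 0.2429: g = 0.00245, g' = -1.2336 → V/F = 0.2449
Converged at V/F = 0.2449.
Then V = V/F·F = 0.2449·68.9 = 16.9 mol/h and L = F − V = 52.0 mol/h.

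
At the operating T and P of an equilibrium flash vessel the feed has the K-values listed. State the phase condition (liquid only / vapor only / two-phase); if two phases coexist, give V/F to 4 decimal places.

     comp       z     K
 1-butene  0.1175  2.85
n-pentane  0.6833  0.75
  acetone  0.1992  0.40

liquid only

ΣzᵢKᵢ = 0.9270; Σzᵢ/Kᵢ = 1.4503.
Since ΣzᵢKᵢ < 1 the mixture is below its bubble point — single liquid phase.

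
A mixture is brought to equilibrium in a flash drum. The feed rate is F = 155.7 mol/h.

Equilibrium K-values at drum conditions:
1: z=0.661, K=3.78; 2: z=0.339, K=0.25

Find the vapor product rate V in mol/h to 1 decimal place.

Rachford–Rice: g(V/F) = Σ zᵢ(Kᵢ−1)/(1+V/F(Kᵢ−1)) = 0.
Check two-phase: ΣzᵢKᵢ = 2.583 > 1 and Σzᵢ/Kᵢ = 1.531 > 1, so g(0) = 1.583 > 0 and g(1) = -0.531 < 0.
Binary case is linear: z₁(K₁−1)(1+V/F(K₂−1)) + z₂(K₂−1)(1+V/F(K₁−1)) = 0
⇒ V/F = [z₁(K₁−1)+z₂(K₂−1)] / [−(K₁−1)(K₂−1)] = 1.5833/2.0850 = 0.759
Then V = V/F·F = 0.7594·155.7 = 118.2 mol/h and L = F − V = 37.5 mol/h.

V = 118.2 mol/h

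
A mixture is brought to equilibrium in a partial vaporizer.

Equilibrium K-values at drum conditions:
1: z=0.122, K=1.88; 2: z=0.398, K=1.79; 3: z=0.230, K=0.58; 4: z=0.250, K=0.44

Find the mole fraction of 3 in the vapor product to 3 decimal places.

Rachford–Rice: g(V/F) = Σ zᵢ(Kᵢ−1)/(1+V/F(Kᵢ−1)) = 0.
g(0) = ΣzᵢKᵢ − 1 = 0.185 and g(1) = 1 − Σzᵢ/Kᵢ = -0.252, so a root lies in (0, 1).
Newton iteration, V/F⁰ = 0.49:
  V/F = 0.490: g = -0.0129, g' = -0.388 → V/F = 0.457
Converged at V/F = 0.457.
Compositions from xᵢ = zᵢ/(1+V/F(Kᵢ−1)), yᵢ = Kᵢxᵢ:
  1: x = 0.087, y = 0.164
  2: x = 0.292, y = 0.524
  3: x = 0.285, y = 0.165
  4: x = 0.336, y = 0.148

y_3 = 0.165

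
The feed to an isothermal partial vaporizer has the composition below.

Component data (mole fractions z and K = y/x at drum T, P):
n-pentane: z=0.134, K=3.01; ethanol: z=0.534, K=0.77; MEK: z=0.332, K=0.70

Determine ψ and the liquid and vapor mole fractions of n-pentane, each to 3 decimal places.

Material balance + equilibrium reduce to Σ zᵢ(Kᵢ−1)/(1+ψ(Kᵢ−1)) = 0.
Check two-phase: ΣzᵢKᵢ = 1.047 > 1 and Σzᵢ/Kᵢ = 1.212 > 1, so g(0) = 0.047 > 0 and g(1) = -0.212 < 0.
Newton–Raphson from ψ = 0.5:
  ψ = 0.500: g = -0.1216, g' = -0.212 → ψ = 0.000
  ψ = 0.000: g = 0.0469, g' = -0.599 → ψ = 0.078
  ψ = 0.078: g = 0.0057, g' = -0.465 → ψ = 0.090
  ψ = 0.090: g = 0.0001, g' = -0.449 → ψ = 0.091
Converged at ψ = 0.091.
Compositions from xᵢ = zᵢ/(1+ψ(Kᵢ−1)), yᵢ = Kᵢxᵢ:
  n-pentane: x = 0.113, y = 0.341
  ethanol: x = 0.545, y = 0.420
  MEK: x = 0.341, y = 0.239

ψ = 0.091, x_n-pentane = 0.113, y_n-pentane = 0.341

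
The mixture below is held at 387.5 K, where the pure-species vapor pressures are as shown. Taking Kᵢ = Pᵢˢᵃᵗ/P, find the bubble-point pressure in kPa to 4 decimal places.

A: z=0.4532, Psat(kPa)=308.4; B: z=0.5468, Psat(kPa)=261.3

Pbub = 282.6457 kPa

At the bubble point ψ → 0, so ΣzᵢKᵢ = 1 with Kᵢ = Pᵢˢᵃᵗ/P ⇒ P = ΣzᵢPᵢˢᵃᵗ.
P = 0.4532·308.4 + 0.5468·261.3 = 282.6457 kPa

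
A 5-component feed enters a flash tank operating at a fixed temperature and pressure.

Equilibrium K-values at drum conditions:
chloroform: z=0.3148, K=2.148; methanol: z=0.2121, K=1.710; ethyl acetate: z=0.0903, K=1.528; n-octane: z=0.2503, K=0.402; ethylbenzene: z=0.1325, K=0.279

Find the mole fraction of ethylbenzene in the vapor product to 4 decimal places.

Let β = V/F and solve Σ zᵢ(Kᵢ−1)/(1+β(Kᵢ−1)) = 0.
Feasibility: ΣzᵢKᵢ = 1.3144, Σzᵢ/Kᵢ = 1.4272 — both > 1, two phases present.
Newton–Raphson from β = 0.5:
  β = 0.5000: g = 0.01555, g' = -0.5920 → β = 0.5263
  β = 0.5263: g = -0.00014, g' = -0.6028 → β = 0.5260
Converged at β = 0.5260.
Compositions from xᵢ = zᵢ/(1+β(Kᵢ−1)), yᵢ = Kᵢxᵢ:
  chloroform: x = 0.1963, y = 0.4216
  methanol: x = 0.1544, y = 0.2641
  ethyl acetate: x = 0.0707, y = 0.1080
  n-octane: x = 0.3652, y = 0.1468
  ethylbenzene: x = 0.2135, y = 0.0596

y_ethylbenzene = 0.0596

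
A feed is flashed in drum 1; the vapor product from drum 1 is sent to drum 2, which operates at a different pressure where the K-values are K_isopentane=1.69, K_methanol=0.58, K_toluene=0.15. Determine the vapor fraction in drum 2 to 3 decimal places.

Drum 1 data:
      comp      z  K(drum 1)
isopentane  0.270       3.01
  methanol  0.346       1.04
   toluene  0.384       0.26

V/F (drum 2) = 0.254

Drum 1:
Let ψ₁ = V/F and solve Σ zᵢ(Kᵢ−1)/(1+ψ₁(Kᵢ−1)) = 0.
g(0) = ΣzᵢKᵢ − 1 = 0.272 and g(1) = 1 − Σzᵢ/Kᵢ = -0.899, so a root lies in (0, 1).
Newton–Raphson from ψ₁ = 0.5:
  ψ₁ = 0.500: g = -0.1668, g' = -0.802 → ψ₁ = 0.292
  ψ₁ = 0.292: g = -0.0068, g' = -0.776 → ψ₁ = 0.283
Converged at ψ₁ = 0.283.
Drum-1 compositions:
  isopentane: x = 0.172, y = 0.518
  methanol: x = 0.342, y = 0.356
  toluene: x = 0.486, y = 0.126
Drum-2 feed = drum-1 vapor: z₂ = (0.5179, 0.3558, 0.1263).
Drum 2:
Let ψ₂ = V/F and solve Σ zᵢ(Kᵢ−1)/(1+ψ₂(Kᵢ−1)) = 0.
Feasibility: ΣzᵢKᵢ = 1.101, Σzᵢ/Kᵢ = 1.762 — both > 1, two phases present.
Newton–Raphson from ψ₂ = 0.31:
  ψ₂ = 0.310: g = -0.0232, g' = -0.419 → ψ₂ = 0.255
  ψ₂ = 0.255: g = -0.0004, g' = -0.406 → ψ₂ = 0.254
Converged at ψ₂ = 0.254.
  isopentane: x = 0.441, y = 0.745
  methanol: x = 0.398, y = 0.231
  toluene: x = 0.161, y = 0.024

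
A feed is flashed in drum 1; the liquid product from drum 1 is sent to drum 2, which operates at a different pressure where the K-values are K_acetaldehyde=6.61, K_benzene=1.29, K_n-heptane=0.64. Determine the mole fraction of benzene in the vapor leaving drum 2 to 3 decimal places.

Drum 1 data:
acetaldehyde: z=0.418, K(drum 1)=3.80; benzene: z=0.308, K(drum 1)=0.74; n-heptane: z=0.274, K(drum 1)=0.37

y_benzene (drum 2) = 0.395

Drum 1:
Let ψ₁ = V/F and solve Σ zᵢ(Kᵢ−1)/(1+ψ₁(Kᵢ−1)) = 0.
Check two-phase: ΣzᵢKᵢ = 1.918 > 1 and Σzᵢ/Kᵢ = 1.267 > 1, so g(0) = 0.918 > 0 and g(1) = -0.267 < 0.
Newton–Raphson from ψ₁ = 0.5:
  ψ₁ = 0.500: g = 0.1436, g' = -0.828 → ψ₁ = 0.673
  ψ₁ = 0.673: g = 0.0087, g' = -0.752 → ψ₁ = 0.685
Converged at ψ₁ = 0.685.
Drum-1 compositions:
  acetaldehyde: x = 0.143, y = 0.544
  benzene: x = 0.375, y = 0.277
  n-heptane: x = 0.482, y = 0.178
Drum-2 feed = drum-1 liquid: z₂ = (0.1432, 0.3747, 0.4820).
Drum 2:
Material balance + equilibrium reduce to Σ zᵢ(Kᵢ−1)/(1+ψ₂(Kᵢ−1)) = 0.
Check two-phase: ΣzᵢKᵢ = 1.739 > 1 and Σzᵢ/Kᵢ = 1.065 > 1, so g(0) = 0.739 > 0 and g(1) = -0.065 < 0.
Newton iteration, ψ₂⁰ = 0.69:
  ψ₂ = 0.690: g = 0.0247, g' = -0.322 → ψ₂ = 0.766
  ψ₂ = 0.766: g = 0.0009, g' = -0.301 → ψ₂ = 0.769
Converged at ψ₂ = 0.769.
  acetaldehyde: x = 0.027, y = 0.178
  benzene: x = 0.306, y = 0.395
  n-heptane: x = 0.667, y = 0.427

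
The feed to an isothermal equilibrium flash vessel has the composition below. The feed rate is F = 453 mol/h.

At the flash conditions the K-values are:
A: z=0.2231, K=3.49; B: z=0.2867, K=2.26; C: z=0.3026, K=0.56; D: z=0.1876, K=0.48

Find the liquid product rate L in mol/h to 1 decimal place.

L = 96.3 mol/h

Newton–Raphson from β = 0.5:
  β = 0.5000: g = 0.16654, g' = -0.6347 → β = 0.7624
  β = 0.7624: g = 0.01393, g' = -0.5550 → β = 0.7875
Converged at β = 0.7875.
Then V = β·F = 0.7875·453 = 356.7 mol/h and L = F − V = 96.3 mol/h.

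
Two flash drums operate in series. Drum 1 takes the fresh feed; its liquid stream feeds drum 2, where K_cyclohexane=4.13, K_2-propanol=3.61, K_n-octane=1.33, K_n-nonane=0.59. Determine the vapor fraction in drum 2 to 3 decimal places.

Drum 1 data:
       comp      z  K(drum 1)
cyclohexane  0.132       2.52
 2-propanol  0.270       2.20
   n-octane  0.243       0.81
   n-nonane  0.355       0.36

Drum 1:
Material balance + equilibrium reduce to Σ zᵢ(Kᵢ−1)/(1+ψ₁(Kᵢ−1)) = 0.
g(0) = ΣzᵢKᵢ − 1 = 0.251 and g(1) = 1 − Σzᵢ/Kᵢ = -0.461, so a root lies in (0, 1).
Iterate (Newton) starting at ψ₁ = 0.45:
  ψ₁ = 0.450: g = -0.0401, g' = -0.569 → ψ₁ = 0.380
Converged at ψ₁ = 0.380.
Drum-1 compositions:
  cyclohexane: x = 0.084, y = 0.211
  2-propanol: x = 0.186, y = 0.408
  n-octane: x = 0.262, y = 0.212
  n-nonane: x = 0.469, y = 0.169
Drum-2 feed = drum-1 liquid: z₂ = (0.0837, 0.1855, 0.2619, 0.4689).
Drum 2:
Let ψ₂ = V/F and solve Σ zᵢ(Kᵢ−1)/(1+ψ₂(Kᵢ−1)) = 0.
Check two-phase: ΣzᵢKᵢ = 1.640 > 1 and Σzᵢ/Kᵢ = 1.063 > 1, so g(0) = 0.640 > 0 and g(1) = -0.063 < 0.
Iterate (Newton) starting at ψ₂ = 0.67:
  ψ₂ = 0.670: g = 0.0665, g' = -0.422 → ψ₂ = 0.828
  ψ₂ = 0.828: g = 0.0031, g' = -0.388 → ψ₂ = 0.836
Converged at ψ₂ = 0.836.
  cyclohexane: x = 0.023, y = 0.096
  2-propanol: x = 0.058, y = 0.211
  n-octane: x = 0.205, y = 0.273
  n-nonane: x = 0.713, y = 0.421

V/F (drum 2) = 0.836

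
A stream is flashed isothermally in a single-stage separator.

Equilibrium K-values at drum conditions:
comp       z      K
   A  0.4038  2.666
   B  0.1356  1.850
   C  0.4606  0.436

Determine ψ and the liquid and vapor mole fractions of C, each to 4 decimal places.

ψ = 0.6305, x_C = 0.7148, y_C = 0.3116

Rachford–Rice: g(ψ) = Σ zᵢ(Kᵢ−1)/(1+ψ(Kᵢ−1)) = 0.
Feasibility: ΣzᵢKᵢ = 1.5282, Σzᵢ/Kᵢ = 1.2812 — both > 1, two phases present.
Newton–Raphson from ψ = 0.5:
  ψ = 0.5000: g = 0.08609, g' = -0.6660 → ψ = 0.6293
  ψ = 0.6293: g = 0.00083, g' = -0.6608 → ψ = 0.6305
Converged at ψ = 0.6305.
Compositions from xᵢ = zᵢ/(1+ψ(Kᵢ−1)), yᵢ = Kᵢxᵢ:
  A: x = 0.1969, y = 0.5250
  B: x = 0.0883, y = 0.1633
  C: x = 0.7148, y = 0.3116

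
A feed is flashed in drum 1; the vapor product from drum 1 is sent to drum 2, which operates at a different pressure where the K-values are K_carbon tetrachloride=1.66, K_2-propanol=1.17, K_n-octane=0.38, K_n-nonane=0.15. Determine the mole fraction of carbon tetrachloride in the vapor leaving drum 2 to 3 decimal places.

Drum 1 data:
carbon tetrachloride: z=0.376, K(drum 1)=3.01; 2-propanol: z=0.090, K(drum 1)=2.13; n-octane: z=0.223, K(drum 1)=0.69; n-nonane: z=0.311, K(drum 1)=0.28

Drum 1:
Let ψ₁ = V/F and solve Σ zᵢ(Kᵢ−1)/(1+ψ₁(Kᵢ−1)) = 0.
Check two-phase: ΣzᵢKᵢ = 1.564 > 1 and Σzᵢ/Kᵢ = 1.601 > 1, so g(0) = 0.564 > 0 and g(1) = -0.601 < 0.
Newton iteration, ψ₁⁰ = 0.5:
  ψ₁ = 0.500: g = 0.0102, g' = -0.848 → ψ₁ = 0.512
Converged at ψ₁ = 0.512.
Drum-1 compositions:
  carbon tetrachloride: x = 0.185, y = 0.558
  2-propanol: x = 0.057, y = 0.121
  n-octane: x = 0.265, y = 0.183
  n-nonane: x = 0.493, y = 0.138
Drum-2 feed = drum-1 vapor: z₂ = (0.5577, 0.1214, 0.1829, 0.1379).
Drum 2:
Rachford–Rice: g(ψ₂) = Σ zᵢ(Kᵢ−1)/(1+ψ₂(Kᵢ−1)) = 0.
g(0) = ΣzᵢKᵢ − 1 = 0.158 and g(1) = 1 − Σzᵢ/Kᵢ = -0.841, so a root lies in (0, 1).
Newton iteration, ψ₂⁰ = 0.5:
  ψ₂ = 0.500: g = -0.0725, g' = -0.589 → ψ₂ = 0.377
  ψ₂ = 0.377: g = -0.0064, g' = -0.494 → ψ₂ = 0.364
Converged at ψ₂ = 0.364.
  carbon tetrachloride: x = 0.450, y = 0.746
  2-propanol: x = 0.114, y = 0.134
  n-octane: x = 0.236, y = 0.090
  n-nonane: x = 0.200, y = 0.030

y_carbon tetrachloride (drum 2) = 0.746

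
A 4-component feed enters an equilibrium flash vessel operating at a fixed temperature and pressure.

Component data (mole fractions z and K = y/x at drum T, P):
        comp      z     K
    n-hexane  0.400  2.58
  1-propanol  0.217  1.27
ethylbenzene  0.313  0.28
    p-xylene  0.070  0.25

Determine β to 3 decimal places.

β = 0.461

Newton iteration, β⁰ = 0.5:
  β = 0.500: g = -0.0314, g' = -0.821 → β = 0.462
  β = 0.462: g = -0.0004, g' = -0.803 → β = 0.461
Converged at β = 0.461.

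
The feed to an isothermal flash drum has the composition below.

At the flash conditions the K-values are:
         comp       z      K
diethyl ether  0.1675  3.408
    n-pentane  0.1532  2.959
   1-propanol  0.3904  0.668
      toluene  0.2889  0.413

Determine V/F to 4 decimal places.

V/F = 0.4040

Rachford–Rice: g(V/F) = Σ zᵢ(Kᵢ−1)/(1+V/F(Kᵢ−1)) = 0.
Check two-phase: ΣzᵢKᵢ = 1.4043 > 1 and Σzᵢ/Kᵢ = 1.3849 > 1, so g(0) = 0.4043 > 0 and g(1) = -0.3849 < 0.
Newton iteration, V/F⁰ = 0.49:
  V/F = 0.4900: g = -0.05470, g' = -0.6150 → V/F = 0.4011
  V/F = 0.4011: g = 0.00193, g' = -0.6633 → V/F = 0.4040
Converged at V/F = 0.4040.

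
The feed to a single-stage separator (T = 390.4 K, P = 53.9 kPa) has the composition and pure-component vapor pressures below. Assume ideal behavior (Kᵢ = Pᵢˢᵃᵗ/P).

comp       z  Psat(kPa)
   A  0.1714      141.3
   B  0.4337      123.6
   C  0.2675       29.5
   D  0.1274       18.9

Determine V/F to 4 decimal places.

Raoult's law: Kᵢ = Pᵢˢᵃᵗ/P = Pᵢˢᵃᵗ/53.9.
  K_A = 141.3/53.9 = 2.621521, K_B = 123.6/53.9 = 2.293135, K_C = 29.5/53.9 = 0.547310, K_D = 18.9/53.9 = 0.350649
Rachford–Rice: g(V/F) = Σ zᵢ(Kᵢ−1)/(1+V/F(Kᵢ−1)) = 0.
Feasibility: ΣzᵢKᵢ = 1.6349, Σzᵢ/Kᵢ = 1.1066 — both > 1, two phases present.
Newton–Raphson from V/F = 0.5:
  V/F = 0.5000: g = 0.21507, g' = -0.6143 → V/F = 0.8501
  V/F = 0.8501: g = 0.00249, g' = -0.6568 → V/F = 0.8539
Converged at V/F = 0.8539.

V/F = 0.8539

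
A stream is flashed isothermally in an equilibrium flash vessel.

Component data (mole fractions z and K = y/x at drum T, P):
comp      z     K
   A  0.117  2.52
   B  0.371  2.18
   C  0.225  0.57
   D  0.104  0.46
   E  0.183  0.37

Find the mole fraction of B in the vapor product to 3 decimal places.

y_B = 0.504

Newton–Raphson from V/F = 0.5:
  V/F = 0.500: g = 0.0079, g' = -0.571 → V/F = 0.514
Converged at V/F = 0.514.
Compositions from xᵢ = zᵢ/(1+V/F(Kᵢ−1)), yᵢ = Kᵢxᵢ:
  A: x = 0.066, y = 0.166
  B: x = 0.231, y = 0.504
  C: x = 0.289, y = 0.165
  D: x = 0.144, y = 0.066
  E: x = 0.271, y = 0.100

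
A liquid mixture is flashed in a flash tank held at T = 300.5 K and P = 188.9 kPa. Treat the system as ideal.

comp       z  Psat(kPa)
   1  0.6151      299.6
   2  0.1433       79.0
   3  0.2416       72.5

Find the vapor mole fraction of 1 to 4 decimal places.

y_1 = 0.8047

Raoult's law: Kᵢ = Pᵢˢᵃᵗ/P = Pᵢˢᵃᵗ/188.9.
  K_1 = 299.6/188.9 = 1.586024, K_2 = 79.0/188.9 = 0.418211, K_3 = 72.5/188.9 = 0.383801
Rachford–Rice: g(β) = Σ zᵢ(Kᵢ−1)/(1+β(Kᵢ−1)) = 0.
Check two-phase: ΣzᵢKᵢ = 1.1282 > 1 and Σzᵢ/Kᵢ = 1.3600 > 1, so g(0) = 0.1282 > 0 and g(1) = -0.3600 < 0.
Newton iteration, β⁰ = 0.5:
  β = 0.5000: g = -0.05396, g' = -0.4144 → β = 0.3698
  β = 0.3698: g = -0.00277, g' = -0.3753 → β = 0.3624
Converged at β = 0.3624.
Compositions from xᵢ = zᵢ/(1+β(Kᵢ−1)), yᵢ = Kᵢxᵢ:
  1: x = 0.5074, y = 0.8047
  2: x = 0.1816, y = 0.0759
  3: x = 0.3111, y = 0.1194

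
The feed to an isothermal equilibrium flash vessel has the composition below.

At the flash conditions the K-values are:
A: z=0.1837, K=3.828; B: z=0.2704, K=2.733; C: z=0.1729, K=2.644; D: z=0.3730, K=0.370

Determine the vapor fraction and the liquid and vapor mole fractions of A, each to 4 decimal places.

ψ = 0.8047, x_A = 0.0561, y_A = 0.2147

Newton–Raphson from ψ = 0.39:
  ψ = 0.3900: g = 0.38832, g' = -1.0551 → ψ = 0.7581
  ψ = 0.7581: g = 0.04452, g' = -0.9354 → ψ = 0.8056
  ψ = 0.8056: g = -0.00088, g' = -0.9751 → ψ = 0.8047
Converged at ψ = 0.8047.
Compositions from xᵢ = zᵢ/(1+ψ(Kᵢ−1)), yᵢ = Kᵢxᵢ:
  A: x = 0.0561, y = 0.2147
  B: x = 0.1129, y = 0.3086
  C: x = 0.0744, y = 0.1968
  D: x = 0.7566, y = 0.2799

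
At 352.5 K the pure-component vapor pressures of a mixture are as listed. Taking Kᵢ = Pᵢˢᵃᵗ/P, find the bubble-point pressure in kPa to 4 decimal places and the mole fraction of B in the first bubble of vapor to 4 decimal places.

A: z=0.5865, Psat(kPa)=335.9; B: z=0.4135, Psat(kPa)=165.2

Pbub = 265.3155 kPa, y_B = 0.2575

At the bubble point ψ → 0, so ΣzᵢKᵢ = 1 with Kᵢ = Pᵢˢᵃᵗ/P ⇒ P = ΣzᵢPᵢˢᵃᵗ.
P = 0.5865·335.9 + 0.4135·165.2 = 265.3155 kPa
yᵢ = zᵢPᵢˢᵃᵗ/P ⇒ y_B = 0.4135·165.2/265.3155 = 0.2575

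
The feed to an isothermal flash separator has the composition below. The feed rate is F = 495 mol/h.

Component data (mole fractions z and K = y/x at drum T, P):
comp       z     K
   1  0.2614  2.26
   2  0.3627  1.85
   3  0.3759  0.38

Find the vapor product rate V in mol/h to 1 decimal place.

Let ψ = V/F and solve Σ zᵢ(Kᵢ−1)/(1+ψ(Kᵢ−1)) = 0.
g(0) = ΣzᵢKᵢ − 1 = 0.4046 and g(1) = 1 − Σzᵢ/Kᵢ = -0.3009, so a root lies in (0, 1).
Newton–Raphson from ψ = 0.5:
  ψ = 0.5000: g = 0.08065, g' = -0.5887 → ψ = 0.6370
  ψ = 0.6370: g = -0.00245, g' = -0.6327 → ψ = 0.6331
Converged at ψ = 0.6331.
Then V = ψ·F = 0.6331·495 = 313.4 mol/h and L = F − V = 181.6 mol/h.

V = 313.4 mol/h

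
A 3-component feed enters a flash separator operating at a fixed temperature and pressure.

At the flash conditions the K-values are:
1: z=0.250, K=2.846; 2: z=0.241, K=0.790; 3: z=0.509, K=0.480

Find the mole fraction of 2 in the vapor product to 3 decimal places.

Rachford–Rice: g(V/F) = Σ zᵢ(Kᵢ−1)/(1+V/F(Kᵢ−1)) = 0.
Check two-phase: ΣzᵢKᵢ = 1.146 > 1 and Σzᵢ/Kᵢ = 1.453 > 1, so g(0) = 0.146 > 0 and g(1) = -0.453 < 0.
Newton iteration, V/F⁰ = 0.32:
  V/F = 0.320: g = -0.0817, g' = -0.547 → V/F = 0.171
  V/F = 0.171: g = 0.0080, g' = -0.670 → V/F = 0.183
Converged at V/F = 0.183.
Compositions from xᵢ = zᵢ/(1+V/F(Kᵢ−1)), yᵢ = Kᵢxᵢ:
  1: x = 0.187, y = 0.532
  2: x = 0.251, y = 0.198
  3: x = 0.562, y = 0.270

y_2 = 0.198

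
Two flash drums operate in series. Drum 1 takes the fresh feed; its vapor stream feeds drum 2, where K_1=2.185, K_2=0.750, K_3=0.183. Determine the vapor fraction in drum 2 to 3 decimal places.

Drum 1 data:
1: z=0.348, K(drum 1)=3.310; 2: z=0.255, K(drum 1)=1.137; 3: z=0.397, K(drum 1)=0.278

V/F (drum 2) = 0.662

Drum 1:
Material balance + equilibrium reduce to Σ zᵢ(Kᵢ−1)/(1+ψ₁(Kᵢ−1)) = 0.
g(0) = ΣzᵢKᵢ − 1 = 0.552 and g(1) = 1 − Σzᵢ/Kᵢ = -0.757, so a root lies in (0, 1).
Iterate (Newton) starting at ψ₁ = 0.58:
  ψ₁ = 0.580: g = -0.1172, g' = -0.956 → ψ₁ = 0.457
  ψ₁ = 0.457: g = -0.0042, g' = -0.905 → ψ₁ = 0.453
Converged at ψ₁ = 0.453.
Drum-1 compositions:
  1: x = 0.170, y = 0.563
  2: x = 0.240, y = 0.273
  3: x = 0.590, y = 0.164
Drum-2 feed = drum-1 vapor: z₂ = (0.5630, 0.2730, 0.1640).
Drum 2:
Rachford–Rice: g(ψ₂) = Σ zᵢ(Kᵢ−1)/(1+ψ₂(Kᵢ−1)) = 0.
Check two-phase: ΣzᵢKᵢ = 1.465 > 1 and Σzᵢ/Kᵢ = 1.518 > 1, so g(0) = 0.465 > 0 and g(1) = -0.518 < 0.
Newton–Raphson from ψ₂ = 0.5:
  ψ₂ = 0.500: g = 0.1145, g' = -0.647 → ψ₂ = 0.677
  ψ₂ = 0.677: g = -0.0117, g' = -0.816 → ψ₂ = 0.663
  ψ₂ = 0.663: g = -0.0002, g' = -0.793 → ψ₂ = 0.662
Converged at ψ₂ = 0.662.
  1: x = 0.315, y = 0.689
  2: x = 0.327, y = 0.245
  3: x = 0.357, y = 0.065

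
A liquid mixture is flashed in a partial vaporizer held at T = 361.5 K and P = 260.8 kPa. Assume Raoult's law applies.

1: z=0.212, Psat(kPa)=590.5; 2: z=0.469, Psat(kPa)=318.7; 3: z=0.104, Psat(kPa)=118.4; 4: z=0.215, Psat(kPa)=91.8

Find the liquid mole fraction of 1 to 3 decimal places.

x_1 = 0.137

Raoult's law: Kᵢ = Pᵢˢᵃᵗ/P = Pᵢˢᵃᵗ/260.8.
  K_1 = 590.5/260.8 = 2.26419, K_2 = 318.7/260.8 = 1.22201, K_3 = 118.4/260.8 = 0.45399, K_4 = 91.8/260.8 = 0.35199
Rachford–Rice: g(ψ) = Σ zᵢ(Kᵢ−1)/(1+ψ(Kᵢ−1)) = 0.
g(0) = ΣzᵢKᵢ − 1 = 0.176 and g(1) = 1 − Σzᵢ/Kᵢ = -0.317, so a root lies in (0, 1).
Newton iteration, ψ⁰ = 0.5:
  ψ = 0.500: g = -0.0263, g' = -0.402 → ψ = 0.435
  ψ = 0.435: g = -0.0005, g' = -0.389 → ψ = 0.433
Converged at ψ = 0.433.
Compositions from xᵢ = zᵢ/(1+ψ(Kᵢ−1)), yᵢ = Kᵢxᵢ:
  1: x = 0.137, y = 0.310
  2: x = 0.428, y = 0.523
  3: x = 0.136, y = 0.062
  4: x = 0.299, y = 0.105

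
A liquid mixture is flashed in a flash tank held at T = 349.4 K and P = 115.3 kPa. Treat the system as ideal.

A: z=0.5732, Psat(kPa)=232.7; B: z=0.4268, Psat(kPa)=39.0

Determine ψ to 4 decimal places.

Raoult's law: Kᵢ = Pᵢˢᵃᵗ/P = Pᵢˢᵃᵗ/115.3.
  K_A = 232.7/115.3 = 2.018213, K_B = 39.0/115.3 = 0.338248
Material balance + equilibrium reduce to Σ zᵢ(Kᵢ−1)/(1+ψ(Kᵢ−1)) = 0.
Feasibility: ΣzᵢKᵢ = 1.3012, Σzᵢ/Kᵢ = 1.5458 — both > 1, two phases present.
Newton iteration, ψ⁰ = 0.5:
  ψ = 0.5000: g = -0.03535, g' = -0.6784 → ψ = 0.4479
  ψ = 0.4479: g = -0.00057, g' = -0.6578 → ψ = 0.4470
Converged at ψ = 0.4470.

ψ = 0.4470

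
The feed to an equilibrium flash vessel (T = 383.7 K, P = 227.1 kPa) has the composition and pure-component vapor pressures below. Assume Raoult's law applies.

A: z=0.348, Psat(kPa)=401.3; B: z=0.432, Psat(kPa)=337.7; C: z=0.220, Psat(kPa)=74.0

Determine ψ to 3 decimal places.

ψ = 0.791

Raoult's law: Kᵢ = Pᵢˢᵃᵗ/P = Pᵢˢᵃᵗ/227.1.
  K_A = 401.3/227.1 = 1.76706, K_B = 337.7/227.1 = 1.48701, K_C = 74.0/227.1 = 0.32585
Let ψ = V/F and solve Σ zᵢ(Kᵢ−1)/(1+ψ(Kᵢ−1)) = 0.
Feasibility: ΣzᵢKᵢ = 1.329, Σzᵢ/Kᵢ = 1.163 — both > 1, two phases present.
Newton iteration, ψ⁰ = 0.5:
  ψ = 0.500: g = 0.1384, g' = -0.401 → ψ = 0.845
  ψ = 0.845: g = -0.0339, g' = -0.667 → ψ = 0.795
  ψ = 0.795: g = -0.0019, g' = -0.596 → ψ = 0.791
Converged at ψ = 0.791.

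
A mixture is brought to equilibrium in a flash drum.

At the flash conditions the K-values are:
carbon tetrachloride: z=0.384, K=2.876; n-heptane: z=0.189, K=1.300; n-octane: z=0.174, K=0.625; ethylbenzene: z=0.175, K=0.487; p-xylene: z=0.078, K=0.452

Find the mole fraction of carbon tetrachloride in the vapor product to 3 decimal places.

y_carbon tetrachloride = 0.433

Let β = V/F and solve Σ zᵢ(Kᵢ−1)/(1+β(Kᵢ−1)) = 0.
Feasibility: ΣzᵢKᵢ = 1.579, Σzᵢ/Kᵢ = 1.089 — both > 1, two phases present.
Newton–Raphson from β = 0.5:
  β = 0.500: g = 0.1611, g' = -0.538 → β = 0.800
  β = 0.800: g = 0.0123, g' = -0.484 → β = 0.825
Converged at β = 0.825.
Compositions from xᵢ = zᵢ/(1+β(Kᵢ−1)), yᵢ = Kᵢxᵢ:
  carbon tetrachloride: x = 0.151, y = 0.433
  n-heptane: x = 0.151, y = 0.197
  n-octane: x = 0.252, y = 0.157
  ethylbenzene: x = 0.303, y = 0.148
  p-xylene: x = 0.142, y = 0.064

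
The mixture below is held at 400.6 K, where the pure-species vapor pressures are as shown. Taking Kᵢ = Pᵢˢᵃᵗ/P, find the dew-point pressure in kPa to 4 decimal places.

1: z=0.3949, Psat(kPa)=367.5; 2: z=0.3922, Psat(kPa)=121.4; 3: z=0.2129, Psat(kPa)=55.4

At the dew point ψ → 1, so Σzᵢ/Kᵢ = 1 with Kᵢ = Pᵢˢᵃᵗ/P ⇒ 1/P = Σzᵢ/Pᵢˢᵃᵗ.
1/P = 0.3949/367.5 + 0.3922/121.4 + 0.2129/55.4 = 0.0081482 ⇒ P = 122.7271 kPa

Pdew = 122.7271 kPa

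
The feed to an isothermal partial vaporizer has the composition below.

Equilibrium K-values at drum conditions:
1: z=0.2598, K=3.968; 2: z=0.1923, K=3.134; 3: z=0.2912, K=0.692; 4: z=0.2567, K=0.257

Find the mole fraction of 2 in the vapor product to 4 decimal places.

y_2 = 0.2635

Material balance + equilibrium reduce to Σ zᵢ(Kᵢ−1)/(1+ψ(Kᵢ−1)) = 0.
g(0) = ΣzᵢKᵢ − 1 = 0.9010 and g(1) = 1 − Σzᵢ/Kᵢ = -0.5465, so a root lies in (0, 1).
Iterate (Newton) starting at ψ = 0.5:
  ψ = 0.5000: g = 0.09947, g' = -0.9732 → ψ = 0.6022
  ψ = 0.6022: g = 0.00093, g' = -0.9680 → ψ = 0.6032
Converged at ψ = 0.6032.
Compositions from xᵢ = zᵢ/(1+ψ(Kᵢ−1)), yᵢ = Kᵢxᵢ:
  1: x = 0.0931, y = 0.3695
  2: x = 0.0841, y = 0.2635
  3: x = 0.3576, y = 0.2475
  4: x = 0.4652, y = 0.1195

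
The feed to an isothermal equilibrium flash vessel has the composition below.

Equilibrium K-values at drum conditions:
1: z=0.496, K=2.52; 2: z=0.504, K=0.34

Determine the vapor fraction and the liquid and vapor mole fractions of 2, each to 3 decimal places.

Material balance + equilibrium reduce to Σ zᵢ(Kᵢ−1)/(1+ψ(Kᵢ−1)) = 0.
Feasibility: ΣzᵢKᵢ = 1.421, Σzᵢ/Kᵢ = 1.679 — both > 1, two phases present.
Binary case is linear: z₁(K₁−1)(1+ψ(K₂−1)) + z₂(K₂−1)(1+ψ(K₁−1)) = 0
⇒ ψ = [z₁(K₁−1)+z₂(K₂−1)] / [−(K₁−1)(K₂−1)] = 0.4213/1.0032 = 0.420
Compositions from xᵢ = zᵢ/(1+ψ(Kᵢ−1)), yᵢ = Kᵢxᵢ:
  1: x = 0.303, y = 0.763
  2: x = 0.697, y = 0.237

ψ = 0.420, x_2 = 0.697, y_2 = 0.237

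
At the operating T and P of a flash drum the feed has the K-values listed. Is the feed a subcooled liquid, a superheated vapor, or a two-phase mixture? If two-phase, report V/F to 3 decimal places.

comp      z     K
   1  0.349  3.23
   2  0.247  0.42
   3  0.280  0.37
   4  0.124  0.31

ΣzᵢKᵢ = 1.373; Σzᵢ/Kᵢ = 1.853.
Both exceed 1, so a two-phase solution exists.
Newton–Raphson from ψ = 0.5:
  ψ = 0.500: g = -0.2219, g' = -0.927 → ψ = 0.261
  ψ = 0.261: g = 0.0080, g' = -1.056 → ψ = 0.268
Converged at ψ = 0.268.

two-phase, V/F = 0.268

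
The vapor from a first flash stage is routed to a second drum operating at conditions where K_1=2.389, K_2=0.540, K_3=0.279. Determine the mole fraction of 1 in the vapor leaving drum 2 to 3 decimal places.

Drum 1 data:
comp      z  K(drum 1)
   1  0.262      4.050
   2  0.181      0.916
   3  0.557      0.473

Drum 1:
Rachford–Rice: g(ψ₁) = Σ zᵢ(Kᵢ−1)/(1+ψ₁(Kᵢ−1)) = 0.
Check two-phase: ΣzᵢKᵢ = 1.490 > 1 and Σzᵢ/Kᵢ = 1.440 > 1, so g(0) = 0.490 > 0 and g(1) = -0.440 < 0.
Iterate (Newton) starting at ψ₁ = 0.52:
  ψ₁ = 0.520: g = -0.1112, g' = -0.659 → ψ₁ = 0.351
  ψ₁ = 0.351: g = 0.0099, g' = -0.802 → ψ₁ = 0.364
Converged at ψ₁ = 0.364.
Drum-1 compositions:
  1: x = 0.124, y = 0.503
  2: x = 0.187, y = 0.171
  3: x = 0.689, y = 0.326
Drum-2 feed = drum-1 vapor: z₂ = (0.5030, 0.1710, 0.3259).
Drum 2:
Iterate (Newton) starting at ψ₂ = 0.5:
  ψ₂ = 0.500: g = -0.0573, g' = -0.813 → ψ₂ = 0.430
  ψ₂ = 0.430: g = -0.0009, g' = -0.792 → ψ₂ = 0.428
Converged at ψ₂ = 0.428.
  1: x = 0.315, y = 0.753
  2: x = 0.213, y = 0.115
  3: x = 0.472, y = 0.132

y_1 (drum 2) = 0.753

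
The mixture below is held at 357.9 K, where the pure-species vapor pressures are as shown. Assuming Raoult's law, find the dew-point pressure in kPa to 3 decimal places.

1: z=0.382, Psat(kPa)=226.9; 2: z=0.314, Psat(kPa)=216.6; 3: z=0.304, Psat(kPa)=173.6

Pdew = 204.734 kPa

At the dew point ψ → 1, so Σzᵢ/Kᵢ = 1 with Kᵢ = Pᵢˢᵃᵗ/P ⇒ 1/P = Σzᵢ/Pᵢˢᵃᵗ.
1/P = 0.382/226.9 + 0.314/216.6 + 0.304/173.6 = 0.004884 ⇒ P = 204.734 kPa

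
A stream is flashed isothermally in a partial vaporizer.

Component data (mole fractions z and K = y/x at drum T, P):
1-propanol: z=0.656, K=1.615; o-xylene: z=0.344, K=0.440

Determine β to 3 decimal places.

Newton iteration, β⁰ = 0.5:
  β = 0.500: g = 0.0410, g' = -0.353 → β = 0.616
  β = 0.616: g = -0.0015, g' = -0.382 → β = 0.612
Converged at β = 0.612.

β = 0.612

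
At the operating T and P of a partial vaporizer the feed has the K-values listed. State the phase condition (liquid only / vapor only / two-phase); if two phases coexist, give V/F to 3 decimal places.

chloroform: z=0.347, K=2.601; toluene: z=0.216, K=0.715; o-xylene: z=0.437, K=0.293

two-phase, V/F = 0.195

ΣzᵢKᵢ = 1.185; Σzᵢ/Kᵢ = 1.927.
Both exceed 1, so a two-phase solution exists.
Material balance + equilibrium reduce to Σ zᵢ(Kᵢ−1)/(1+ψ(Kᵢ−1)) = 0.
Newton–Raphson from ψ = 0.5:
  ψ = 0.500: g = -0.2411, g' = -0.821 → ψ = 0.206
  ψ = 0.206: g = -0.0095, g' = -0.822 → ψ = 0.195
Converged at ψ = 0.195.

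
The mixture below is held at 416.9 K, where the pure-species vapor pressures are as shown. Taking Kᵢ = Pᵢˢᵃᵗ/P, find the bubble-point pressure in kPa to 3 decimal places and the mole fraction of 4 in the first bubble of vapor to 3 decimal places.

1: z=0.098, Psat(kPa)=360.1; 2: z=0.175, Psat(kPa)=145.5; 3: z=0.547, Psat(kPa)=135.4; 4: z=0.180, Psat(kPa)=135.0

Pbub = 159.116 kPa, y_4 = 0.153

At the bubble point ψ → 0, so ΣzᵢKᵢ = 1 with Kᵢ = Pᵢˢᵃᵗ/P ⇒ P = ΣzᵢPᵢˢᵃᵗ.
P = 0.098·360.1 + 0.175·145.5 + 0.547·135.4 + 0.180·135.0 = 159.116 kPa
yᵢ = zᵢPᵢˢᵃᵗ/P ⇒ y_4 = 0.180·135.0/159.116 = 0.153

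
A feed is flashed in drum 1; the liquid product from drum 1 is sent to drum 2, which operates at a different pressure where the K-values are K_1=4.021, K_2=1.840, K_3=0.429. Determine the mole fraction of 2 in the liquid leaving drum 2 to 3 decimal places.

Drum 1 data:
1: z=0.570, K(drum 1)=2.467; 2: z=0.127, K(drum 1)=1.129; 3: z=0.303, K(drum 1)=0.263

x_2 (drum 2) = 0.086

Drum 1:
Material balance + equilibrium reduce to Σ zᵢ(Kᵢ−1)/(1+ψ₁(Kᵢ−1)) = 0.
Check two-phase: ΣzᵢKᵢ = 1.629 > 1 and Σzᵢ/Kᵢ = 1.496 > 1, so g(0) = 0.629 > 0 and g(1) = -0.496 < 0.
Iterate (Newton) starting at ψ₁ = 0.6:
  ψ₁ = 0.600: g = 0.0596, g' = -0.878 → ψ₁ = 0.668
  ψ₁ = 0.668: g = -0.0024, g' = -0.953 → ψ₁ = 0.665
Converged at ψ₁ = 0.665.
Drum-1 compositions:
  1: x = 0.288, y = 0.712
  2: x = 0.117, y = 0.132
  3: x = 0.595, y = 0.156
Drum-2 feed = drum-1 liquid: z₂ = (0.2884, 0.1170, 0.5946).
Drum 2:
Newton–Raphson from ψ₂ = 0.3:
  ψ₂ = 0.300: g = 0.1259, g' = -1.059 → ψ₂ = 0.419
  ψ₂ = 0.419: g = 0.0111, g' = -0.893 → ψ₂ = 0.431
Converged at ψ₂ = 0.431.
  1: x = 0.125, y = 0.504
  2: x = 0.086, y = 0.158
  3: x = 0.789, y = 0.338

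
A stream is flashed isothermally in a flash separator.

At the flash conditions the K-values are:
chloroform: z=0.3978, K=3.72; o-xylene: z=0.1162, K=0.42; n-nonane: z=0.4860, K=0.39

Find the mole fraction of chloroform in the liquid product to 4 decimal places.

x_chloroform = 0.1818

Newton–Raphson from V/F = 0.5:
  V/F = 0.5000: g = -0.06300, g' = -0.9804 → V/F = 0.4357
  V/F = 0.4357: g = 0.00118, g' = -1.0218 → V/F = 0.4369
Converged at V/F = 0.4369.
Compositions from xᵢ = zᵢ/(1+V/F(Kᵢ−1)), yᵢ = Kᵢxᵢ:
  chloroform: x = 0.1818, y = 0.6762
  o-xylene: x = 0.1556, y = 0.0654
  n-nonane: x = 0.6626, y = 0.2584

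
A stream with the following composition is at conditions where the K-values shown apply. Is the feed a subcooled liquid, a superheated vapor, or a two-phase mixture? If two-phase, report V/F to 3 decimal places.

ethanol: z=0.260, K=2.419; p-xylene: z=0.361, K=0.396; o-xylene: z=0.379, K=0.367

subcooled liquid

ΣzᵢKᵢ = 0.911; Σzᵢ/Kᵢ = 2.052.
Since ΣzᵢKᵢ < 1 the mixture is below its bubble point — single liquid phase.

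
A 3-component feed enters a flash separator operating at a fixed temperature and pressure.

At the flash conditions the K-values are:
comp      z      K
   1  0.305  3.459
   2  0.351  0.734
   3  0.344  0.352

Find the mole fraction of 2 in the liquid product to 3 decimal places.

x_2 = 0.389

Let β = V/F and solve Σ zᵢ(Kᵢ−1)/(1+β(Kᵢ−1)) = 0.
Feasibility: ΣzᵢKᵢ = 1.434, Σzᵢ/Kᵢ = 1.544 — both > 1, two phases present.
Newton–Raphson from β = 0.66:
  β = 0.660: g = -0.2168, g' = -0.746 → β = 0.369
  β = 0.369: g = -0.0035, g' = -0.787 → β = 0.365
Converged at β = 0.365.
Compositions from xᵢ = zᵢ/(1+β(Kᵢ−1)), yᵢ = Kᵢxᵢ:
  1: x = 0.161, y = 0.556
  2: x = 0.389, y = 0.285
  3: x = 0.451, y = 0.159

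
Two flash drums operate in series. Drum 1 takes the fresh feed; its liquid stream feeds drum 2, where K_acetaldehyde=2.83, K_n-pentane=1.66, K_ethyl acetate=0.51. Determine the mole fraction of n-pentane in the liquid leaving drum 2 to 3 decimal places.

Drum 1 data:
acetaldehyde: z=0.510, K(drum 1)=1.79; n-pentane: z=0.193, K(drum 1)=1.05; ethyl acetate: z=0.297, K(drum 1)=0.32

x_n-pentane (drum 2) = 0.123

Drum 1:
Newton iteration, ψ₁⁰ = 0.49:
  ψ₁ = 0.490: g = -0.0030, g' = -0.475 → ψ₁ = 0.484
Converged at ψ₁ = 0.484.
Drum-1 compositions:
  acetaldehyde: x = 0.369, y = 0.661
  n-pentane: x = 0.188, y = 0.198
  ethyl acetate: x = 0.443, y = 0.142
Drum-2 feed = drum-1 liquid: z₂ = (0.3690, 0.1884, 0.4426).
Drum 2:
Iterate (Newton) starting at ψ₂ = 0.66:
  ψ₂ = 0.660: g = 0.0720, g' = -0.525 → ψ₂ = 0.797
  ψ₂ = 0.797: g = 0.0004, g' = -0.526 → ψ₂ = 0.798
Converged at ψ₂ = 0.798.
  acetaldehyde: x = 0.150, y = 0.425
  n-pentane: x = 0.123, y = 0.205
  ethyl acetate: x = 0.727, y = 0.371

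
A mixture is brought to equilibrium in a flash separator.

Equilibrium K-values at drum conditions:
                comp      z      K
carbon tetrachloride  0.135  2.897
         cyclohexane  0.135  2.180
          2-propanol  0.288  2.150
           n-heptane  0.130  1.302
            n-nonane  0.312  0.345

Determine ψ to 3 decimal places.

Newton–Raphson from ψ = 0.35:
  ψ = 0.350: g = 0.2732, g' = -0.698 → ψ = 0.741
  ψ = 0.741: g = 0.0051, g' = -0.762 → ψ = 0.748
Converged at ψ = 0.748.

ψ = 0.748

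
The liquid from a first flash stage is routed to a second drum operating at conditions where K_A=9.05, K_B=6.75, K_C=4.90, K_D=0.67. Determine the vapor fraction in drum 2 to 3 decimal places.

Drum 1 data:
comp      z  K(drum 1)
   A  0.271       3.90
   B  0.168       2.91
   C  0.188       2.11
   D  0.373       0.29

V/F (drum 2) = 0.680

Drum 1:
Iterate (Newton) starting at ψ₁ = 0.64:
  ψ₁ = 0.640: g = 0.0562, g' = -1.114 → ψ₁ = 0.690
  ψ₁ = 0.690: g = -0.0012, g' = -1.165 → ψ₁ = 0.689
Converged at ψ₁ = 0.689.
Drum-1 compositions:
  A: x = 0.090, y = 0.352
  B: x = 0.073, y = 0.211
  C: x = 0.107, y = 0.225
  D: x = 0.731, y = 0.212
Drum-2 feed = drum-1 liquid: z₂ = (0.0904, 0.0725, 0.1065, 0.7306).
Drum 2:
Let ψ₂ = V/F and solve Σ zᵢ(Kᵢ−1)/(1+ψ₂(Kᵢ−1)) = 0.
g(0) = ΣzᵢKᵢ − 1 = 1.319 and g(1) = 1 − Σzᵢ/Kᵢ = -0.133, so a root lies in (0, 1).
Newton–Raphson from ψ₂ = 0.51:
  ψ₂ = 0.510: g = 0.0976, g' = -0.676 → ψ₂ = 0.654
  ψ₂ = 0.654: g = 0.0130, g' = -0.513 → ψ₂ = 0.680
Converged at ψ₂ = 0.680.
  A: x = 0.014, y = 0.126
  B: x = 0.015, y = 0.100
  C: x = 0.029, y = 0.143
  D: x = 0.942, y = 0.631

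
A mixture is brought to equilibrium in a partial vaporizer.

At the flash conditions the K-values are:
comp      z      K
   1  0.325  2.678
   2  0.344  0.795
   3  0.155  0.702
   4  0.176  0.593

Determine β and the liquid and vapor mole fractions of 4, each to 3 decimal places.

Material balance + equilibrium reduce to Σ zᵢ(Kᵢ−1)/(1+β(Kᵢ−1)) = 0.
Feasibility: ΣzᵢKᵢ = 1.357, Σzᵢ/Kᵢ = 1.072 — both > 1, two phases present.
Newton–Raphson from β = 0.5:
  β = 0.500: g = 0.0738, g' = -0.353 → β = 0.709
  β = 0.709: g = 0.0074, g' = -0.290 → β = 0.734
Converged at β = 0.734.
Compositions from xᵢ = zᵢ/(1+β(Kᵢ−1)), yᵢ = Kᵢxᵢ:
  1: x = 0.146, y = 0.390
  2: x = 0.405, y = 0.322
  3: x = 0.198, y = 0.139
  4: x = 0.251, y = 0.149

β = 0.734, x_4 = 0.251, y_4 = 0.149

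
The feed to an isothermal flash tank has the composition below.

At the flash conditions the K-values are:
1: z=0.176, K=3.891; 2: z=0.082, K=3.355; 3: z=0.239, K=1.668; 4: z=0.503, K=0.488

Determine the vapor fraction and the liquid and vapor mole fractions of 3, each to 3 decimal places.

Rachford–Rice: g(ψ) = Σ zᵢ(Kᵢ−1)/(1+ψ(Kᵢ−1)) = 0.
Check two-phase: ΣzᵢKᵢ = 1.604 > 1 and Σzᵢ/Kᵢ = 1.244 > 1, so g(0) = 0.604 > 0 and g(1) = -0.244 < 0.
Newton iteration, ψ⁰ = 0.5:
  ψ = 0.500: g = 0.0703, g' = -0.640 → ψ = 0.610
  ψ = 0.610: g = 0.0024, g' = -0.602 → ψ = 0.614
Converged at ψ = 0.614.
Compositions from xᵢ = zᵢ/(1+ψ(Kᵢ−1)), yᵢ = Kᵢxᵢ:
  1: x = 0.063, y = 0.247
  2: x = 0.034, y = 0.112
  3: x = 0.169, y = 0.283
  4: x = 0.734, y = 0.358

ψ = 0.614, x_3 = 0.169, y_3 = 0.283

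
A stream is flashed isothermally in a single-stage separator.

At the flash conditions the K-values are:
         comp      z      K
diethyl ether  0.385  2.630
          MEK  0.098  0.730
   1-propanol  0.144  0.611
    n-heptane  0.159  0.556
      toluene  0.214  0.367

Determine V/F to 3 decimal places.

V/F = 0.427

Rachford–Rice: g(V/F) = Σ zᵢ(Kᵢ−1)/(1+V/F(Kᵢ−1)) = 0.
g(0) = ΣzᵢKᵢ − 1 = 0.339 and g(1) = 1 − Σzᵢ/Kᵢ = -0.385, so a root lies in (0, 1).
Newton iteration, V/F⁰ = 0.5:
  V/F = 0.500: g = -0.0433, g' = -0.589 → V/F = 0.426
  V/F = 0.426: g = 0.0005, g' = -0.605 → V/F = 0.427
Converged at V/F = 0.427.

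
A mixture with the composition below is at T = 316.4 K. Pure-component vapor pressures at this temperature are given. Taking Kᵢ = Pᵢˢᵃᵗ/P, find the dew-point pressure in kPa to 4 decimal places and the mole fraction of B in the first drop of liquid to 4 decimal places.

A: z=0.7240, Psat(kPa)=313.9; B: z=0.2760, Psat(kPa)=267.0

Pdew = 299.3855 kPa, x_B = 0.3095

At the dew point ψ → 1, so Σzᵢ/Kᵢ = 1 with Kᵢ = Pᵢˢᵃᵗ/P ⇒ 1/P = Σzᵢ/Pᵢˢᵃᵗ.
1/P = 0.7240/313.9 + 0.2760/267.0 = 0.0033402 ⇒ P = 299.3855 kPa
xᵢ = zᵢP/Pᵢˢᵃᵗ ⇒ x_B = 0.2760·299.3855/267.0 = 0.3095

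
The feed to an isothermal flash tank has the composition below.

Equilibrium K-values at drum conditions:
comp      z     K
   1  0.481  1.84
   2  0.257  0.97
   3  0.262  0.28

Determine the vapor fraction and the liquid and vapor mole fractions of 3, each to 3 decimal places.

Let ψ = V/F and solve Σ zᵢ(Kᵢ−1)/(1+ψ(Kᵢ−1)) = 0.
Check two-phase: ΣzᵢKᵢ = 1.208 > 1 and Σzᵢ/Kᵢ = 1.462 > 1, so g(0) = 0.208 > 0 and g(1) = -0.462 < 0.
Newton iteration, ψ⁰ = 0.5:
  ψ = 0.500: g = -0.0180, g' = -0.500 → ψ = 0.464
  ψ = 0.464: g = -0.0003, g' = -0.482 → ψ = 0.463
Converged at ψ = 0.463.
Compositions from xᵢ = zᵢ/(1+ψ(Kᵢ−1)), yᵢ = Kᵢxᵢ:
  1: x = 0.346, y = 0.637
  2: x = 0.261, y = 0.253
  3: x = 0.393, y = 0.110

ψ = 0.463, x_3 = 0.393, y_3 = 0.110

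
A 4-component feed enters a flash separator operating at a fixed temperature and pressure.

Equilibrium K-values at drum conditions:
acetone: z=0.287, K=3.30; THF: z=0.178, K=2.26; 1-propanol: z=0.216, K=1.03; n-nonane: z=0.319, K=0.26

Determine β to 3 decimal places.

β = 0.586

Let β = V/F and solve Σ zᵢ(Kᵢ−1)/(1+β(Kᵢ−1)) = 0.
g(0) = ΣzᵢKᵢ − 1 = 0.655 and g(1) = 1 − Σzᵢ/Kᵢ = -0.602, so a root lies in (0, 1).
Newton iteration, β⁰ = 0.5:
  β = 0.500: g = 0.0763, g' = -0.875 → β = 0.587
  β = 0.587: g = -0.0013, g' = -0.915 → β = 0.586
Converged at β = 0.586.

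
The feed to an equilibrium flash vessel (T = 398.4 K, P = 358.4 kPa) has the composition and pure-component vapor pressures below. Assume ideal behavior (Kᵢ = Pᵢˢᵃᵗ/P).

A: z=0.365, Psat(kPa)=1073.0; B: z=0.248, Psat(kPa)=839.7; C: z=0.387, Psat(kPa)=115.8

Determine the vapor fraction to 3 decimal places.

ψ = 0.678

Raoult's law: Kᵢ = Pᵢˢᵃᵗ/P = Pᵢˢᵃᵗ/358.4.
  K_A = 1073.0/358.4 = 2.99386, K_B = 839.7/358.4 = 2.34291, K_C = 115.8/358.4 = 0.32310
Newton iteration, ψ⁰ = 0.69:
  ψ = 0.690: g = -0.0123, g' = -1.002 → ψ = 0.678
Converged at ψ = 0.678.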